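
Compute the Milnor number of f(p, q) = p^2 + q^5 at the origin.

The Hessian of f at 0 is [[2, 0], [0, 0]] with rank 1, so corank 1. A Groebner basis of the Jacobian ideal J(f) in C{p,q} is {q^4, p}; counting standard monomials gives mu = 4. Corank 1: A-series; mu = 4 gives A_4.

4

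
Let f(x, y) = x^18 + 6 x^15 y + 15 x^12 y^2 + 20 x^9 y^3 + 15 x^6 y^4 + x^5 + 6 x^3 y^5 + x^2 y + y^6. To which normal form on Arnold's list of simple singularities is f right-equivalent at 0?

D_{7}

The Hessian of f at 0 is [[0, 0], [0, 0]] with rank 0, so corank 2. A Groebner basis of the Jacobian ideal J(f) in C{x,y} is {x^2/6 + y^5, x^3, x*y}; counting standard monomials gives mu = 7. Corank 2; j^3 = x^2*y has shape L^2 M (L != M), so D-series; mu = 7 gives D_7.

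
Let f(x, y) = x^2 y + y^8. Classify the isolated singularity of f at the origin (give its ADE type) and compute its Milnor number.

Type D_9, Milnor number mu = 9.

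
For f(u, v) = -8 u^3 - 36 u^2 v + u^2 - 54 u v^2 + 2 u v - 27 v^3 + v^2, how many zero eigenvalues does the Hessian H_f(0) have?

Hessian at 0 has rank 1.

1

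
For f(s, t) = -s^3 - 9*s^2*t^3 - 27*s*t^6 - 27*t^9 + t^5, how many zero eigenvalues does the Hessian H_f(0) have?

2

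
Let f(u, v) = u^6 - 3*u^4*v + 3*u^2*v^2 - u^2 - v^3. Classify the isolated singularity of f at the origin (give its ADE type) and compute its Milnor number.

The Hessian of f at 0 is [[-2, 0], [0, 0]] with rank 1, so corank 1. A Groebner basis of the Jacobian ideal J(f) in C{u,v} is {v^2, u}; counting standard monomials gives mu = 2. Corank 1: A-series; mu = 2 gives A_2.

Type A2, Milnor number mu = 2.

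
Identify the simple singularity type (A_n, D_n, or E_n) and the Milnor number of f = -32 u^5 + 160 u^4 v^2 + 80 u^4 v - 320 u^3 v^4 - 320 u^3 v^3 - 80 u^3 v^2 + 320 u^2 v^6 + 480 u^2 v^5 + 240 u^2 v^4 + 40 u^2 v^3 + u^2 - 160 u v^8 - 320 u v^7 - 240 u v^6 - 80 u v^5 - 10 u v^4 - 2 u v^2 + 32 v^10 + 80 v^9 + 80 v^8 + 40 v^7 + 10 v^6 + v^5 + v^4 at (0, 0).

The Hessian of f at 0 is [[2, 0], [0, 0]] with rank 1, so corank 1. A Groebner basis of the Jacobian ideal J(f) in C{u,v} is {u^2, -u + v^2}; counting standard monomials gives mu = 4. Corank 1: A-series; mu = 4 gives A_4.

Type A_{4}, Milnor number mu = 4.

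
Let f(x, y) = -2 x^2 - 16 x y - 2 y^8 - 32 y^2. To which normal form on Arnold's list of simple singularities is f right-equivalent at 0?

The Hessian of f at 0 is [[-4, -16], [-16, -64]] with rank 1, so corank 1. A Groebner basis of the Jacobian ideal J(f) in C{x,y} is {y^7, x + 4*y}; counting standard monomials gives mu = 7. Corank 1: A-series; mu = 7 gives A_7.

A_{7}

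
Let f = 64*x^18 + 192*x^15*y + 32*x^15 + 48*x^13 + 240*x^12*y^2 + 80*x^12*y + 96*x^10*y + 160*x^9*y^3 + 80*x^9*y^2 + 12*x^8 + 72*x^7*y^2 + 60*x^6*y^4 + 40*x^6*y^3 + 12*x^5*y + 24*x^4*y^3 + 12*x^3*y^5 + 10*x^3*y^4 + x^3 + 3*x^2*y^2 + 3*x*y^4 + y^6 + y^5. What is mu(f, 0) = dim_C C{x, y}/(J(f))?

The Hessian of f at 0 has rank 0. Corank 2; j^3 = x^3 is a perfect cube, so E-series; the 5-jet and mu = 8 give E_8.

8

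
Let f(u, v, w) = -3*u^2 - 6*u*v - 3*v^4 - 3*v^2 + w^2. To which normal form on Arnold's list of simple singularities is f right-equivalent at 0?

A_3

The Hessian of f at 0 is [[-6, -6, 0], [-6, -6, 0], [0, 0, 2]] with rank 2, so corank 1. A Groebner basis of the Jacobian ideal J(f) in C{u,v,w} is {v^3, u + v, w}; counting standard monomials gives mu = 3. Corank 1: A-series; mu = 3 gives A_3.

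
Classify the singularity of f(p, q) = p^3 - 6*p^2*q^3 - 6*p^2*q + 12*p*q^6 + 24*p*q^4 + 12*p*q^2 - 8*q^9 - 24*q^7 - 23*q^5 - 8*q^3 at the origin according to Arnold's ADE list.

The Hessian of f at 0 is [[0, 0], [0, 0]] with rank 0, so corank 2. A Groebner basis of the Jacobian ideal J(f) in C{p,q} is {-p^2/4 + p*q^3 + p*q - q^2, q^4, p^3 - 12*p*q^2 + 16*q^3, p^2*q - 4*p*q^2 + 4*q^3}; counting standard monomials gives mu = 8. Corank 2; j^3 = (p - 2*q)^3 is a perfect cube, so E-series; the 5-jet and mu = 8 give E_8.

E8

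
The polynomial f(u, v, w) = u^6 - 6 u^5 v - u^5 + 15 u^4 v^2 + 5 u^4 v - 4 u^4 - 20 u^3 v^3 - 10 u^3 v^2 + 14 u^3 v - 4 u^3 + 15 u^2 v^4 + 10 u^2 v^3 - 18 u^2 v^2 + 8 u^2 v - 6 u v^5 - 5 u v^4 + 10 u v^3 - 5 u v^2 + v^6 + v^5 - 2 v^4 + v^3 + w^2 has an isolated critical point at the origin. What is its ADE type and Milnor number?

The Hessian of f at 0 is [[0, 0, 0], [0, 0, 0], [0, 0, 2]] with rank 1, so corank 2. A Groebner basis of the Jacobian ideal J(f) in C{u,v,w} is {-1088*u^2/33 + 448*u*v/11 + v^4 + 32*v^3/33 - 400*v^2/33, u^3 + 30*u^2/11 - 39*u*v/11 - 5*v^3/22 + 12*v^2/11, u^2*v + 112*u^2/33 - 50*u*v/11 - 13*v^3/33 + 47*v^2/33, 104*u^2/33 + u*v^2 - 48*u*v/11 - 43*v^3/66 + 46*v^2/33, w}; counting standard monomials gives mu = 7. Corank 2; j^3 = -(u - v)*(2*u - v)^2 has shape L^2 M (L != M), so D-series; mu = 7 gives D_7.

Type D_7, Milnor number mu = 7.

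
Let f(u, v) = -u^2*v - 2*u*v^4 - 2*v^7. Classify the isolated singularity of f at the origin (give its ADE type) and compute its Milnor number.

Type D_{8}, Milnor number mu = 8.

The Hessian of f at 0 has rank 0. Corank 2; j^3 = -u^2*v has shape L^2 M (L != M), so D-series; mu = 8 gives D_8.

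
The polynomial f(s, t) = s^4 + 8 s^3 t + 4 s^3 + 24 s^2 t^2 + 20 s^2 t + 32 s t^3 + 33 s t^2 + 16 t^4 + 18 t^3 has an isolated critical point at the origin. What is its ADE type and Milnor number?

Type D_{5}, Milnor number mu = 5.

The Hessian of f at 0 has rank 0. Corank 2; j^3 = (s + 2*t)*(2*s + 3*t)^2 has shape L^2 M (L != M), so D-series; mu = 5 gives D_5.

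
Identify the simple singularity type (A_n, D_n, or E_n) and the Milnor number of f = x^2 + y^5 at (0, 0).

The Hessian of f at 0 has rank 1. Corank 1: A-series; mu = 4 gives A_4.

Type A_{4}, Milnor number mu = 4.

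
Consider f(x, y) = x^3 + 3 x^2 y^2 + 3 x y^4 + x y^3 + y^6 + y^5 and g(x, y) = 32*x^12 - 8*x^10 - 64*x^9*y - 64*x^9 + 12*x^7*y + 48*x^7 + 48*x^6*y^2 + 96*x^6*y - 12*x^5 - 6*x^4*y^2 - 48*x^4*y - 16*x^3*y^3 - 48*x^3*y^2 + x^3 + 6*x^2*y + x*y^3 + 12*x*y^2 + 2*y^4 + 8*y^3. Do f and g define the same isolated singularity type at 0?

Yes.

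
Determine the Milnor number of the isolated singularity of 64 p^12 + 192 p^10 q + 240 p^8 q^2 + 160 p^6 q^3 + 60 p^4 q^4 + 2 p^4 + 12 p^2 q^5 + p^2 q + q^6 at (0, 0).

7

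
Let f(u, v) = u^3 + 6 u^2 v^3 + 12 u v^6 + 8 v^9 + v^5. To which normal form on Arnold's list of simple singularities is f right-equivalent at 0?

E_8

The Hessian of f at 0 is [[0, 0], [0, 0]] with rank 0, so corank 2. A Groebner basis of the Jacobian ideal J(f) in C{u,v} is {u^2/4 + u*v^3, v^4, u^3, u^2*v}; counting standard monomials gives mu = 8. Corank 2; j^3 = u^3 is a perfect cube, so E-series; the 5-jet and mu = 8 give E_8.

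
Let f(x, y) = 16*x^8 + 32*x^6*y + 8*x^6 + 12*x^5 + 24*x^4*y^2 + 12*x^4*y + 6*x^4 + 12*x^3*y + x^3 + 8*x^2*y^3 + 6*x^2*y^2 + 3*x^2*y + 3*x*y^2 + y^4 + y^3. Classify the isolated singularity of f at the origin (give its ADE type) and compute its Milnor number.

Type E6, Milnor number mu = 6.

The Hessian of f at 0 is [[0, 0], [0, 0]] with rank 0, so corank 2. A Groebner basis of the Jacobian ideal J(f) in C{x,y} is {x^3 + 3*x^2/4 + 3*x*y/2 + 3*y^2/4, x^2*y - x^2/2 - x*y - y^2/2, x^2/4 + x*y^2 + x*y/2 + y^2/4, y^3}; counting standard monomials gives mu = 6. Corank 2; j^3 = (x + y)^3 is a perfect cube, so E-series; the 4-jet and mu = 6 give E_6.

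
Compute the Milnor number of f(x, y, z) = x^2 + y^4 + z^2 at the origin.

The Hessian of f at 0 has rank 2. Corank 1: A-series; mu = 3 gives A_3.

3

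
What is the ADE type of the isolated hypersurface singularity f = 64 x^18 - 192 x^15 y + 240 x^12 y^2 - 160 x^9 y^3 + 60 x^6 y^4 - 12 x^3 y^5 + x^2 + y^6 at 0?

A_5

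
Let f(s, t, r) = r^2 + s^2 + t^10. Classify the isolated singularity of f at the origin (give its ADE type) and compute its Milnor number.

The Hessian of f at 0 has rank 2. Corank 1: A-series; mu = 9 gives A_9.

Type A_{9}, Milnor number mu = 9.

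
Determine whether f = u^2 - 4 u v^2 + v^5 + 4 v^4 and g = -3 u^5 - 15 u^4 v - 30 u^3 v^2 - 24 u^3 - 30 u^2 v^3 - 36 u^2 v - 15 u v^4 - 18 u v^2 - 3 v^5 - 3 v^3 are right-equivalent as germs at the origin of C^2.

The Hessian of f at 0 has rank 1. Corank 1: A-series; mu = 4 gives A_4. The Hessian of g at 0 has rank 0. Corank 2; j^3 = -3*(2*u + v)^3 is a perfect cube, so E-series; the 5-jet and mu = 8 give E_8. f is A_4 but g is E_8, hence not right-equivalent.

No.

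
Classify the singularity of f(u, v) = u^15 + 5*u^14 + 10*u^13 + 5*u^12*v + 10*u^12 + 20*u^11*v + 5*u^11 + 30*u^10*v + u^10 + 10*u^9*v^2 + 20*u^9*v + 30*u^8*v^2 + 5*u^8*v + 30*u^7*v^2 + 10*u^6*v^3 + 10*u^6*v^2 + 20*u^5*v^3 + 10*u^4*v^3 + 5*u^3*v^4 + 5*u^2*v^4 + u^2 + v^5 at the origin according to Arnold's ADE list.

The Hessian of f at 0 has rank 1. Corank 1: A-series; mu = 4 gives A_4.

A4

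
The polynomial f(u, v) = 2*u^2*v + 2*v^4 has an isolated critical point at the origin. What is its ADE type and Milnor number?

The Hessian of f at 0 is [[0, 0], [0, 0]] with rank 0, so corank 2. A Groebner basis of the Jacobian ideal J(f) in C{u,v} is {u^3, u^2/4 + v^3, u*v}; counting standard monomials gives mu = 5. Corank 2; j^3 = 2*u^2*v has shape L^2 M (L != M), so D-series; mu = 5 gives D_5.

Type D_{5}, Milnor number mu = 5.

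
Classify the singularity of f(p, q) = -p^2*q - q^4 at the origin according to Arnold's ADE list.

The Hessian of f at 0 has rank 0. Corank 2; j^3 = -p^2*q has shape L^2 M (L != M), so D-series; mu = 5 gives D_5.

D_5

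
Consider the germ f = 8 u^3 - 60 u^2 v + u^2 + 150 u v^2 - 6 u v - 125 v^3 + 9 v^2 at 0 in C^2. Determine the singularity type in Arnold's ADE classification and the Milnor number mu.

Type A_2, Milnor number mu = 2.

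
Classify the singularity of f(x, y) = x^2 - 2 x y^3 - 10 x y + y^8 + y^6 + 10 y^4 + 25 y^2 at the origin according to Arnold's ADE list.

A_{7}

The Hessian of f at 0 has rank 1. Corank 1: A-series; mu = 7 gives A_7.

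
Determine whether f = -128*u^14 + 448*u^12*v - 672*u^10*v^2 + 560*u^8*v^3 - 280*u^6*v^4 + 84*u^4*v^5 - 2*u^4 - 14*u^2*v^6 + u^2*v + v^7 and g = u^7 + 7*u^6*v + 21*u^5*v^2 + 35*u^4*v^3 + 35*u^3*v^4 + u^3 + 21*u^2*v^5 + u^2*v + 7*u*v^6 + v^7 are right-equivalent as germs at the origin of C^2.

The Hessian of f at 0 is [[0, 0], [0, 0]] with rank 0, so corank 2. A Groebner basis of the Jacobian ideal J(f) in C{u,v} is {u^2/7 + v^6, u^3, u*v}; counting standard monomials gives mu = 8. Corank 2; j^3 = u^2*v has shape L^2 M (L != M), so D-series; mu = 8 gives D_8. The Hessian of g at 0 is [[0, 0], [0, 0]] with rank 0, so corank 2. A Groebner basis of the Jacobian ideal J(g) in C{u,v} is {-u*v/7 + v^6, u*v^2, u^2 + u*v}; counting standard monomials gives mu = 8. Corank 2; j^3 = u^2*(u + v) has shape L^2 M (L != M), so D-series; mu = 8 gives D_8. Both have type D_8, hence right-equivalent.

Yes.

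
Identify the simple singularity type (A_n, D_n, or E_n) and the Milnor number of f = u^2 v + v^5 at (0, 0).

The Hessian of f at 0 is [[0, 0], [0, 0]] with rank 0, so corank 2. A Groebner basis of the Jacobian ideal J(f) in C{u,v} is {u^2/5 + v^4, u^3, u*v}; counting standard monomials gives mu = 6. Corank 2; j^3 = u^2*v has shape L^2 M (L != M), so D-series; mu = 6 gives D_6.

Type D_{6}, Milnor number mu = 6.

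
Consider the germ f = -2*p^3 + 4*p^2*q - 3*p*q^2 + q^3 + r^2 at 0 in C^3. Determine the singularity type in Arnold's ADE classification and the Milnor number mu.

The Hessian of f at 0 is [[0, 0, 0], [0, 0, 0], [0, 0, 2]] with rank 1, so corank 2. A Groebner basis of the Jacobian ideal J(f) in C{p,q,r} is {q^3, p^2 - 3*q^2/2, p*q - 3*q^2/2, r}; counting standard monomials gives mu = 4. Corank 2; j^3 = -(p - q)*(2*p^2 - 2*p*q + q^2) splits into three distinct lines over C (the quadratic factor has nonzero discriminant), so D_4.

Type D_{4}, Milnor number mu = 4.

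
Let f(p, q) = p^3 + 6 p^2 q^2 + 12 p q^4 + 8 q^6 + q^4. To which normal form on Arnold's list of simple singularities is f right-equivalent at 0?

E_6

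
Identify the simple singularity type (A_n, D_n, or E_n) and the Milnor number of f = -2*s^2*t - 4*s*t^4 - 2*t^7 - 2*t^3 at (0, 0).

The Hessian of f at 0 has rank 0. Corank 2; j^3 = -2*t*(s^2 + t^2) splits into three distinct lines over C (the quadratic factor has nonzero discriminant), so D_4.

Type D_{4}, Milnor number mu = 4.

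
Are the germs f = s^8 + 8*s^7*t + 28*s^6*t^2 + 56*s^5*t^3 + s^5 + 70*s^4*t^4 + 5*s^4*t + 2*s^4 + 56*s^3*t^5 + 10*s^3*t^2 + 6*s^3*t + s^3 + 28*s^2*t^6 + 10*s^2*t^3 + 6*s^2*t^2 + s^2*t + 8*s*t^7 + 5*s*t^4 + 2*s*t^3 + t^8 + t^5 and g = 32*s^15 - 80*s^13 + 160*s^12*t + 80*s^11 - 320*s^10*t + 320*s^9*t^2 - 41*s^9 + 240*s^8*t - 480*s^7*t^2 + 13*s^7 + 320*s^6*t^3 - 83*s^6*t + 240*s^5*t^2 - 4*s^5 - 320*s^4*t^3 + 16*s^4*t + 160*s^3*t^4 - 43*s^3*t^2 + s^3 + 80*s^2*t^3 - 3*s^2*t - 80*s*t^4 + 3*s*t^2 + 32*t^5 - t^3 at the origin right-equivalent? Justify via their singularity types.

The Hessian of f at 0 has rank 0. Corank 2; j^3 = s^2*(s + t) has shape L^2 M (L != M), so D-series; mu = 9 gives D_9. The Hessian of g at 0 has rank 0. Corank 2; j^3 = (s - t)^3 is a perfect cube, so E-series; the 5-jet and mu = 8 give E_8. f is D_9 but g is E_8, hence not right-equivalent.

No.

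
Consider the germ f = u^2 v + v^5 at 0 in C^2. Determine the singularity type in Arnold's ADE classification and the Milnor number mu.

Type D_6, Milnor number mu = 6.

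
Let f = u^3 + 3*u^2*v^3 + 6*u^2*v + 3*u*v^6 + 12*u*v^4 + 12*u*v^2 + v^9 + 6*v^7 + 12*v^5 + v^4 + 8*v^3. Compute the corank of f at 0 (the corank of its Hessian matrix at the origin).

2

The Hessian at 0 is [[0, 0], [0, 0]] of rank 0; hence corank 2.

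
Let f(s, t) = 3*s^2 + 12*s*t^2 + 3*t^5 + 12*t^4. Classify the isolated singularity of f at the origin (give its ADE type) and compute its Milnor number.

Type A4, Milnor number mu = 4.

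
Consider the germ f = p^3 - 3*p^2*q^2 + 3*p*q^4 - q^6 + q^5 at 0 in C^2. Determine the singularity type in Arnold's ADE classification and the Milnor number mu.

Type E_8, Milnor number mu = 8.

The Hessian of f at 0 has rank 0. Corank 2; j^3 = p^3 is a perfect cube, so E-series; the 5-jet and mu = 8 give E_8.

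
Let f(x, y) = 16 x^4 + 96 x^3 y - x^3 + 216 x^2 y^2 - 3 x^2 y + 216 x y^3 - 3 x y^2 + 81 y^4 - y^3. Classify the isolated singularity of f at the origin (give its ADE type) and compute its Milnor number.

The Hessian of f at 0 has rank 0. Corank 2; j^3 = -(x + y)^3 is a perfect cube, so E-series; the 4-jet and mu = 6 give E_6.

Type E6, Milnor number mu = 6.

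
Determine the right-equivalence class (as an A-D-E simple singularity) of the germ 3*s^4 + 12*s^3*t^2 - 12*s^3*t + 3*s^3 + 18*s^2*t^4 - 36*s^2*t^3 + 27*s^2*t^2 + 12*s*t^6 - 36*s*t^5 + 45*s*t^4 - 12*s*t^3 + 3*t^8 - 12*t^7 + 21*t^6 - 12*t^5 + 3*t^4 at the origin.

E6

The Hessian of f at 0 has rank 0. Corank 2; j^3 = 3*s^3 is a perfect cube, so E-series; the 4-jet and mu = 6 give E_6.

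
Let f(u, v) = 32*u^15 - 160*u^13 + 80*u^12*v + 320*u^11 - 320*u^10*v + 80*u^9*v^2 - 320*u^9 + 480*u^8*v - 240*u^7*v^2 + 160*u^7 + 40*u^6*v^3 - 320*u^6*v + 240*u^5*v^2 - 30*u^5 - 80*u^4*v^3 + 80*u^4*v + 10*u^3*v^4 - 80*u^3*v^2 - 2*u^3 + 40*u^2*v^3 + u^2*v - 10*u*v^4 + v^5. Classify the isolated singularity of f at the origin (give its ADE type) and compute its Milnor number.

Type D_{6}, Milnor number mu = 6.

The Hessian of f at 0 has rank 0. Corank 2; j^3 = -u^2*(2*u - v) has shape L^2 M (L != M), so D-series; mu = 6 gives D_6.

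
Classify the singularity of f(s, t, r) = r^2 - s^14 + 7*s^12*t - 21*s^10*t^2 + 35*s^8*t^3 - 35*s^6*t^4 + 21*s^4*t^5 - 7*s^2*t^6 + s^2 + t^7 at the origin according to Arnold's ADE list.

The Hessian of f at 0 has rank 2. Corank 1: A-series; mu = 6 gives A_6.

A_{6}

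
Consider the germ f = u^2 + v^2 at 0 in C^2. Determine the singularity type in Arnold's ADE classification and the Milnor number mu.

Type A_1, Milnor number mu = 1.

The Hessian of f at 0 has rank 2. Corank 0: nondegenerate Morse point, so A_1.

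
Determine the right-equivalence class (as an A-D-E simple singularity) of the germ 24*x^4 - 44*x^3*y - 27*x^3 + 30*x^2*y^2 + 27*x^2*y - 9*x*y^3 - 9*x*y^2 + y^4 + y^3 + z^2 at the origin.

The Hessian of f at 0 has rank 1. Corank 2; j^3 = -(3*x - y)^3 is a perfect cube, so E-series; the 4-jet and mu = 7 give E_7.

E7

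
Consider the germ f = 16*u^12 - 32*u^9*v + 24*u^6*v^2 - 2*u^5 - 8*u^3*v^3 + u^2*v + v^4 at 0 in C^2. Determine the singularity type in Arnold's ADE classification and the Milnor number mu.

Type D_{5}, Milnor number mu = 5.

The Hessian of f at 0 is [[0, 0], [0, 0]] with rank 0, so corank 2. A Groebner basis of the Jacobian ideal J(f) in C{u,v} is {u^3, u^2/4 + v^3, u*v}; counting standard monomials gives mu = 5. Corank 2; j^3 = u^2*v has shape L^2 M (L != M), so D-series; mu = 5 gives D_5.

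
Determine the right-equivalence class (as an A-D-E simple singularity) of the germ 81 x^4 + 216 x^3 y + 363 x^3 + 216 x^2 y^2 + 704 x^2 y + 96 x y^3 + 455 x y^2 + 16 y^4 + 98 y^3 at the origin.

D_{5}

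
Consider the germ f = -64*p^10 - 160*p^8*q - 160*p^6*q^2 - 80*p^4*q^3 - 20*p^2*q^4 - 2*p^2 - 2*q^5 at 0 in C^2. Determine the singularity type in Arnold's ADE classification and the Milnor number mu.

The Hessian of f at 0 has rank 1. Corank 1: A-series; mu = 4 gives A_4.

Type A_{4}, Milnor number mu = 4.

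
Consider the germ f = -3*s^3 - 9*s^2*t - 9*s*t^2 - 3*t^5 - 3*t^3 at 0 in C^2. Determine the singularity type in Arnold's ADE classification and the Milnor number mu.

Type E_8, Milnor number mu = 8.

The Hessian of f at 0 is [[0, 0], [0, 0]] with rank 0, so corank 2. A Groebner basis of the Jacobian ideal J(f) in C{s,t} is {t^4, s^2 + 2*s*t + t^2}; counting standard monomials gives mu = 8. Corank 2; j^3 = -3*(s + t)^3 is a perfect cube, so E-series; the 5-jet and mu = 8 give E_8.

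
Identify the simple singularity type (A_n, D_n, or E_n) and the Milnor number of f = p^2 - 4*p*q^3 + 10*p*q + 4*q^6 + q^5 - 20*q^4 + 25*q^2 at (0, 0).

Type A_4, Milnor number mu = 4.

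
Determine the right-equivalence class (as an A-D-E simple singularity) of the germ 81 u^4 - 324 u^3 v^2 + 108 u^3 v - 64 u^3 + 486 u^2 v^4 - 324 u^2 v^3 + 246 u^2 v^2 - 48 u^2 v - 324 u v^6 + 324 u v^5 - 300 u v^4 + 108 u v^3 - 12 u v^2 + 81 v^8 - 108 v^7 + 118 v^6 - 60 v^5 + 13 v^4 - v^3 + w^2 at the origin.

The Hessian of f at 0 has rank 1. Corank 2; j^3 = -(4*u + v)^3 is a perfect cube, so E-series; the 4-jet and mu = 6 give E_6.

E_6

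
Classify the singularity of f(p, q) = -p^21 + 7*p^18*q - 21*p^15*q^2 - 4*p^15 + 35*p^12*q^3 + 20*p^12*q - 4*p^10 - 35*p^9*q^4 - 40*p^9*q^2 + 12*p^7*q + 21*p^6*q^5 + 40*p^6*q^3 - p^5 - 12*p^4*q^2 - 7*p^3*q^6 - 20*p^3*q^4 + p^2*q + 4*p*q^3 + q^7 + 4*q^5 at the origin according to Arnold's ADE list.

The Hessian of f at 0 has rank 0. Corank 2; j^3 = p^2*q has shape L^2 M (L != M), so D-series; mu = 8 gives D_8.

D_8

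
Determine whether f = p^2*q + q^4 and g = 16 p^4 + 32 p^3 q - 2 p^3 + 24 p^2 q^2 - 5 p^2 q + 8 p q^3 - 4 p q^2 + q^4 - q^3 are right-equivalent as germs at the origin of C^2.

Yes.

The Hessian of f at 0 is [[0, 0], [0, 0]] with rank 0, so corank 2. A Groebner basis of the Jacobian ideal J(f) in C{p,q} is {p^3, p^2/4 + q^3, p*q}; counting standard monomials gives mu = 5. Corank 2; j^3 = p^2*q has shape L^2 M (L != M), so D-series; mu = 5 gives D_5. The Hessian of g at 0 is [[0, 0], [0, 0]] with rank 0, so corank 2. A Groebner basis of the Jacobian ideal J(g) in C{p,q} is {p*q^2 - p*q/8 - q^2/8, p*q/8 + q^3 + q^2/8, p^2 + 3*p*q/2 + q^2/2}; counting standard monomials gives mu = 5. Corank 2; j^3 = -(p + q)^2*(2*p + q) has shape L^2 M (L != M), so D-series; mu = 5 gives D_5. Both have type D_5, hence right-equivalent.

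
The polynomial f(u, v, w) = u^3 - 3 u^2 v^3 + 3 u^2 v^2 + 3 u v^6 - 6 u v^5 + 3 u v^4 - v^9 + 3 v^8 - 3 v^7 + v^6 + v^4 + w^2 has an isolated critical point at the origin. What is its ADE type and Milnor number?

Type E_6, Milnor number mu = 6.

The Hessian of f at 0 is [[0, 0, 0], [0, 0, 0], [0, 0, 2]] with rank 1, so corank 2. A Groebner basis of the Jacobian ideal J(f) in C{u,v,w} is {u^3, u^2*v, u^2/2 + u*v^2, v^3, w}; counting standard monomials gives mu = 6. Corank 2; j^3 = u^3 is a perfect cube, so E-series; the 4-jet and mu = 6 give E_6.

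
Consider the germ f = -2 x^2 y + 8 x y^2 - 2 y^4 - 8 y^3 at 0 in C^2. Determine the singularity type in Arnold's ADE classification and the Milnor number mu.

Type D_{5}, Milnor number mu = 5.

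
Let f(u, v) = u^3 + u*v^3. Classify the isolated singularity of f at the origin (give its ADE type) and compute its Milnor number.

Type E_{7}, Milnor number mu = 7.

The Hessian of f at 0 has rank 0. Corank 2; j^3 = u^3 is a perfect cube, so E-series; the 4-jet and mu = 7 give E_7.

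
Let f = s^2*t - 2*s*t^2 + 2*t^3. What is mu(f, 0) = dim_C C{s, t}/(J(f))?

4

The Hessian of f at 0 is [[0, 0], [0, 0]] with rank 0, so corank 2. A Groebner basis of the Jacobian ideal J(f) in C{s,t} is {t^3, s^2 + 2*t^2, s*t - t^2}; counting standard monomials gives mu = 4. Corank 2; j^3 = t*(s^2 - 2*s*t + 2*t^2) splits into three distinct lines over C (the quadratic factor has nonzero discriminant), so D_4.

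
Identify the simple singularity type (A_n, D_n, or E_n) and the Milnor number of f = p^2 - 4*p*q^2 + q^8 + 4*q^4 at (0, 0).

Type A_{7}, Milnor number mu = 7.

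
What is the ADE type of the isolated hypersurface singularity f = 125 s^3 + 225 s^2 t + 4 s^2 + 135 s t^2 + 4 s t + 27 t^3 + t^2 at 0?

The Hessian of f at 0 has rank 1. Corank 1: A-series; mu = 2 gives A_2.

A2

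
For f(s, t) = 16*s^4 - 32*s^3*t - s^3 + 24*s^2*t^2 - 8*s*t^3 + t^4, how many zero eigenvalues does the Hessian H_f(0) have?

Hessian at 0 has rank 0.

2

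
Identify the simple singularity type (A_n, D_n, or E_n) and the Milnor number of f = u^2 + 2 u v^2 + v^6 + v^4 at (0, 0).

The Hessian of f at 0 is [[2, 0], [0, 0]] with rank 1, so corank 1. A Groebner basis of the Jacobian ideal J(f) in C{u,v} is {u^3, u^2*v, u + v^2}; counting standard monomials gives mu = 5. Corank 1: A-series; mu = 5 gives A_5.

Type A_5, Milnor number mu = 5.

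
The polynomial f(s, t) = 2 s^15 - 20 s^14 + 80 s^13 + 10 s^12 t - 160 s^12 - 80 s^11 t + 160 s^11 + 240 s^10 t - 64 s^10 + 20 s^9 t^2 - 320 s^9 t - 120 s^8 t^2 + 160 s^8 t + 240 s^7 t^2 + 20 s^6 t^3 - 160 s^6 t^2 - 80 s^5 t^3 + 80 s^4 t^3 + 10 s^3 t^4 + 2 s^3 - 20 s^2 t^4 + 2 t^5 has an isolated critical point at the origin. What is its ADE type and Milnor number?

The Hessian of f at 0 has rank 0. Corank 2; j^3 = 2*s^3 is a perfect cube, so E-series; the 5-jet and mu = 8 give E_8.

Type E_8, Milnor number mu = 8.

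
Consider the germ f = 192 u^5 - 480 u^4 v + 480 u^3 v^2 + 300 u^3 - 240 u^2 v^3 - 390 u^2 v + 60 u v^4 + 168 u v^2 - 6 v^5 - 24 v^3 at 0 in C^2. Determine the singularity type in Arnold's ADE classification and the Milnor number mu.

Type D_6, Milnor number mu = 6.

The Hessian of f at 0 has rank 0. Corank 2; j^3 = 6*(2*u - v)*(5*u - 2*v)^2 has shape L^2 M (L != M), so D-series; mu = 6 gives D_6.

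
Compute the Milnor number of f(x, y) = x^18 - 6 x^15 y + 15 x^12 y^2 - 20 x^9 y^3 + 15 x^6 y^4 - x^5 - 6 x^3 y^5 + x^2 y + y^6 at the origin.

The Hessian of f at 0 is [[0, 0], [0, 0]] with rank 0, so corank 2. A Groebner basis of the Jacobian ideal J(f) in C{x,y} is {x^2/6 + y^5, x^3, x*y}; counting standard monomials gives mu = 7. Corank 2; j^3 = x^2*y has shape L^2 M (L != M), so D-series; mu = 7 gives D_7.

7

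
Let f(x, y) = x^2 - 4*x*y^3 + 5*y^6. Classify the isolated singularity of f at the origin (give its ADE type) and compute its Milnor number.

The Hessian of f at 0 has rank 1. Corank 1: A-series; mu = 5 gives A_5.

Type A_5, Milnor number mu = 5.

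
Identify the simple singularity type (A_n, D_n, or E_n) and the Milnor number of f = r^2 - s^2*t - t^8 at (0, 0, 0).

Type D_9, Milnor number mu = 9.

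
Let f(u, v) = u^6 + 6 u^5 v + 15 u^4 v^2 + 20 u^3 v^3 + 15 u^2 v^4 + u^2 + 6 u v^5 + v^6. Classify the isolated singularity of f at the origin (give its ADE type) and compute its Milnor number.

Type A_5, Milnor number mu = 5.

The Hessian of f at 0 is [[2, 0], [0, 0]] with rank 1, so corank 1. A Groebner basis of the Jacobian ideal J(f) in C{u,v} is {v^5, u}; counting standard monomials gives mu = 5. Corank 1: A-series; mu = 5 gives A_5.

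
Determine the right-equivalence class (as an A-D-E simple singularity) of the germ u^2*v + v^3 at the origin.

D_{4}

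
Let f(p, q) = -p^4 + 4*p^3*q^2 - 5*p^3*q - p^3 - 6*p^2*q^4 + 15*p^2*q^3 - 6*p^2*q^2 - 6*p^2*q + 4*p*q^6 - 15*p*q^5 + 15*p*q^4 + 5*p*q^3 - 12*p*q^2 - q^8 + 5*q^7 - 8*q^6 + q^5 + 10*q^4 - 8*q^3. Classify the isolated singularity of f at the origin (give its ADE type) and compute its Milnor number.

Type E_7, Milnor number mu = 7.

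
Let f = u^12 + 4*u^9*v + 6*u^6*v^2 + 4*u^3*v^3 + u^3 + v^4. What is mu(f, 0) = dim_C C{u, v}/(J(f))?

6

The Hessian of f at 0 has rank 0. Corank 2; j^3 = u^3 is a perfect cube, so E-series; the 4-jet and mu = 6 give E_6.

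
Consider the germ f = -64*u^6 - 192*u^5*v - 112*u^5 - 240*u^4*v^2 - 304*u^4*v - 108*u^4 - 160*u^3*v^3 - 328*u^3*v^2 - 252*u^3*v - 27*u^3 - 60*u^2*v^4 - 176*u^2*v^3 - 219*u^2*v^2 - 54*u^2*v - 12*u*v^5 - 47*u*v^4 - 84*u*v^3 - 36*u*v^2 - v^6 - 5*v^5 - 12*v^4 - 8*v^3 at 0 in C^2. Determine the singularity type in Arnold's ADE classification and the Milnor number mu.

Type E8, Milnor number mu = 8.

The Hessian of f at 0 is [[0, 0], [0, 0]] with rank 0, so corank 2. A Groebner basis of the Jacobian ideal J(f) in C{u,v} is {-3645*u^2/16 + u*v^3 - 135*u*v^2/8 - 1215*u*v/4 - 45*v^3/4 - 405*v^2/4, 729*u^2/2 + 27*u*v^2 + 486*u*v + v^4 + 18*v^3 + 162*v^2, u^3 + 9*u^2/4 - 7*u*v^2/6 + 3*u*v - 13*v^3/27 + v^2, u^2*v - 9*u^2/8 + 5*u*v^2/4 - 3*u*v/2 + 7*v^3/18 - v^2/2}; counting standard monomials gives mu = 8. Corank 2; j^3 = -(3*u + 2*v)^3 is a perfect cube, so E-series; the 5-jet and mu = 8 give E_8.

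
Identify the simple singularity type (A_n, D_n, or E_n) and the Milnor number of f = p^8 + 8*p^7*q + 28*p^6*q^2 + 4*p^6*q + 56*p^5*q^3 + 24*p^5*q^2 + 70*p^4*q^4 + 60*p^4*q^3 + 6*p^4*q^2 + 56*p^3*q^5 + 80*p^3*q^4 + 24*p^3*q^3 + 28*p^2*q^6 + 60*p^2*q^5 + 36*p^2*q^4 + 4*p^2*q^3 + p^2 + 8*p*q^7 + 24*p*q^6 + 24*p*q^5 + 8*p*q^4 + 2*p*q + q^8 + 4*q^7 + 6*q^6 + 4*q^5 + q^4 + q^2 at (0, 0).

The Hessian of f at 0 has rank 1. Corank 1: A-series; mu = 3 gives A_3.

Type A_{3}, Milnor number mu = 3.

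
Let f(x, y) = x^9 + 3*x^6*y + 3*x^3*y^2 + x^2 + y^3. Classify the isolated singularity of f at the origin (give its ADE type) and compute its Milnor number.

Type A2, Milnor number mu = 2.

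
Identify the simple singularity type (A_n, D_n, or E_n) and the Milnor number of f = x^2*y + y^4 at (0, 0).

Type D5, Milnor number mu = 5.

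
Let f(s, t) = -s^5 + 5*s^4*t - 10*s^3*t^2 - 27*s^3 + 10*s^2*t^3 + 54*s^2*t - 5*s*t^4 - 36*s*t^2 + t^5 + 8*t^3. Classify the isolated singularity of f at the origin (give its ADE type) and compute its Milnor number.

The Hessian of f at 0 is [[0, 0], [0, 0]] with rank 0, so corank 2. A Groebner basis of the Jacobian ideal J(f) in C{s,t} is {t^5, s*t^3 - 3*t^4/4, s^2 - 4*s*t/3 + 4*t^2/9}; counting standard monomials gives mu = 8. Corank 2; j^3 = -(3*s - 2*t)^3 is a perfect cube, so E-series; the 5-jet and mu = 8 give E_8.

Type E_{8}, Milnor number mu = 8.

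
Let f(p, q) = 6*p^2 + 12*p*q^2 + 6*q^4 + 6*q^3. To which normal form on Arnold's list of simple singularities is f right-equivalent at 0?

A_{2}

The Hessian of f at 0 has rank 1. Corank 1: A-series; mu = 2 gives A_2.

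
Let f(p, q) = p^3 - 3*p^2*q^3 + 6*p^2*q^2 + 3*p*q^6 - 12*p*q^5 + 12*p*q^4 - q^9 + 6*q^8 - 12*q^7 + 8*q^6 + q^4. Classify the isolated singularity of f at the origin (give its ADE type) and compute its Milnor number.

Type E6, Milnor number mu = 6.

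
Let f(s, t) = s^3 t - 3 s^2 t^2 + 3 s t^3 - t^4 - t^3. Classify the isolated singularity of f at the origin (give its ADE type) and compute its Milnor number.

The Hessian of f at 0 has rank 0. Corank 2; j^3 = -t^3 is a perfect cube, so E-series; the 4-jet and mu = 7 give E_7.

Type E_{7}, Milnor number mu = 7.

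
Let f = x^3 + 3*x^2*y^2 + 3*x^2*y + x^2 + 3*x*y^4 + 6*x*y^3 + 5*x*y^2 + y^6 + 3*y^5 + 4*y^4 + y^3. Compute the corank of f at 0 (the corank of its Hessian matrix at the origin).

The Hessian at 0 is [[2, 0], [0, 0]] of rank 1; hence corank 1.

1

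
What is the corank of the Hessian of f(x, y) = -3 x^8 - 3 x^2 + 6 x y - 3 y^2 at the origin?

1

The Hessian at 0 is [[-6, 6], [6, -6]] of rank 1; hence corank 1.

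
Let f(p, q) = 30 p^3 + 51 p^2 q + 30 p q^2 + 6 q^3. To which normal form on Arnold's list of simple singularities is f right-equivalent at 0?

The Hessian of f at 0 is [[0, 0], [0, 0]] with rank 0, so corank 2. A Groebner basis of the Jacobian ideal J(f) in C{p,q} is {q^3, p^2 - 2*q^2/11, p*q + 5*q^2/11}; counting standard monomials gives mu = 4. Corank 2; j^3 = 3*(2*p + q)*(5*p^2 + 6*p*q + 2*q^2) splits into three distinct lines over C (the quadratic factor has nonzero discriminant), so D_4.

D_{4}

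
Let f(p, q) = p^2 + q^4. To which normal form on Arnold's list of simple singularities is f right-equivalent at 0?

A_3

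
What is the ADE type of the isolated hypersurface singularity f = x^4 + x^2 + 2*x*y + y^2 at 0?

The Hessian of f at 0 has rank 1. Corank 1: A-series; mu = 3 gives A_3.

A_{3}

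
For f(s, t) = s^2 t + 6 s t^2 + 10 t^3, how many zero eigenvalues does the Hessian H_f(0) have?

2

The Hessian at 0 is [[0, 0], [0, 0]] of rank 0; hence corank 2.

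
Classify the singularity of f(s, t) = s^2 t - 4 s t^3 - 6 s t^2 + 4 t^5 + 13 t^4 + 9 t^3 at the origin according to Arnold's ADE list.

D5

The Hessian of f at 0 has rank 0. Corank 2; j^3 = t*(s - 3*t)^2 has shape L^2 M (L != M), so D-series; mu = 5 gives D_5.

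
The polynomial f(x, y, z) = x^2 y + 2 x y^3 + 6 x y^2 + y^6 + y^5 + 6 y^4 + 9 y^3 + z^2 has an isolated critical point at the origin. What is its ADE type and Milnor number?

Type D7, Milnor number mu = 7.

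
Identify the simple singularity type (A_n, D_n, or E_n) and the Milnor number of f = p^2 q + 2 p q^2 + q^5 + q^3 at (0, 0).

Type D6, Milnor number mu = 6.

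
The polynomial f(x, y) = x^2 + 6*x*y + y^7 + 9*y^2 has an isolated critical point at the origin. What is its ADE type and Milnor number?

Type A_{6}, Milnor number mu = 6.

The Hessian of f at 0 is [[2, 6], [6, 18]] with rank 1, so corank 1. A Groebner basis of the Jacobian ideal J(f) in C{x,y} is {y^6, x + 3*y}; counting standard monomials gives mu = 6. Corank 1: A-series; mu = 6 gives A_6.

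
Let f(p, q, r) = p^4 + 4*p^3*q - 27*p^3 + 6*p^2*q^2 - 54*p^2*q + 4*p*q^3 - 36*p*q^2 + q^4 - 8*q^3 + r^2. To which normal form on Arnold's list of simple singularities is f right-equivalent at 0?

E6

The Hessian of f at 0 has rank 1. Corank 2; j^3 = -(3*p + 2*q)^3 is a perfect cube, so E-series; the 4-jet and mu = 6 give E_6.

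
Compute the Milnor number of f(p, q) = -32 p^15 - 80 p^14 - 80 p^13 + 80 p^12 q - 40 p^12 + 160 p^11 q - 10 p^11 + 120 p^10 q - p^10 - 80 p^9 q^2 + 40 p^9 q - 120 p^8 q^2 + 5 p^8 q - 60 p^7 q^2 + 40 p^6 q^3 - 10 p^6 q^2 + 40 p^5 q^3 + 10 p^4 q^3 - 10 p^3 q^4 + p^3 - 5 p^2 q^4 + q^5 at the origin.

8

The Hessian of f at 0 has rank 0. Corank 2; j^3 = p^3 is a perfect cube, so E-series; the 5-jet and mu = 8 give E_8.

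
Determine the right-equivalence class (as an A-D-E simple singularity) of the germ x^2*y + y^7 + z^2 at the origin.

The Hessian of f at 0 is [[0, 0, 0], [0, 0, 0], [0, 0, 2]] with rank 1, so corank 2. A Groebner basis of the Jacobian ideal J(f) in C{x,y,z} is {x^2/7 + y^6, x^3, x*y, z}; counting standard monomials gives mu = 8. Corank 2; j^3 = x^2*y has shape L^2 M (L != M), so D-series; mu = 8 gives D_8.

D8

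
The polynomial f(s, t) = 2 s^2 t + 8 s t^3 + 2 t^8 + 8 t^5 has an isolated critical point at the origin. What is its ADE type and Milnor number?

The Hessian of f at 0 has rank 0. Corank 2; j^3 = 2*s^2*t has shape L^2 M (L != M), so D-series; mu = 9 gives D_9.

Type D9, Milnor number mu = 9.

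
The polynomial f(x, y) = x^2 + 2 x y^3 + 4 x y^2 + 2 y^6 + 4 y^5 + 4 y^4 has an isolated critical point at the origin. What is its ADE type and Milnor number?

Type A_5, Milnor number mu = 5.

The Hessian of f at 0 has rank 1. Corank 1: A-series; mu = 5 gives A_5.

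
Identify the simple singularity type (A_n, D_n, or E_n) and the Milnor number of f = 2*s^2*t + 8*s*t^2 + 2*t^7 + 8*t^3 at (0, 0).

Type D_{8}, Milnor number mu = 8.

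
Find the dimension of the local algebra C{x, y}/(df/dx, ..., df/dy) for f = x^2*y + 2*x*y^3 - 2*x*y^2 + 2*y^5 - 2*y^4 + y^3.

6

The Hessian of f at 0 has rank 0. Corank 2; j^3 = y*(x - y)^2 has shape L^2 M (L != M), so D-series; mu = 6 gives D_6.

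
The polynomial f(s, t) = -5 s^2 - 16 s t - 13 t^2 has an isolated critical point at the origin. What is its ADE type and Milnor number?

Type A_1, Milnor number mu = 1.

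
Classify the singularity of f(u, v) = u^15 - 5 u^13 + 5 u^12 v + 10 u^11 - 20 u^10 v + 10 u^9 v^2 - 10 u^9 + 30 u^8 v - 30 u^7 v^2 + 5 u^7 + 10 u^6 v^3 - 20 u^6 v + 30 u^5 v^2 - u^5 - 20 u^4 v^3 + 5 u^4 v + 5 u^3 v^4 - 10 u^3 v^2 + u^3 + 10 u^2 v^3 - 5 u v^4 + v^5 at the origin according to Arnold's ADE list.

E_{8}

The Hessian of f at 0 is [[0, 0], [0, 0]] with rank 0, so corank 2. A Groebner basis of the Jacobian ideal J(f) in C{u,v} is {v^5, u*v^3 - v^4/4, u^2}; counting standard monomials gives mu = 8. Corank 2; j^3 = u^3 is a perfect cube, so E-series; the 5-jet and mu = 8 give E_8.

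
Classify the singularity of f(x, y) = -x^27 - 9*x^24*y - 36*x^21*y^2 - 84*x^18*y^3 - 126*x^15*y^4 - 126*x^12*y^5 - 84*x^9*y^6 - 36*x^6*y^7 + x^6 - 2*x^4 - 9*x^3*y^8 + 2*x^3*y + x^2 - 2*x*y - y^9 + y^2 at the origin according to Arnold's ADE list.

The Hessian of f at 0 has rank 1. Corank 1: A-series; mu = 8 gives A_8.

A8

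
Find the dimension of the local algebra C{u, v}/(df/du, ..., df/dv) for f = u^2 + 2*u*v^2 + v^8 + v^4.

7

The Hessian of f at 0 has rank 1. Corank 1: A-series; mu = 7 gives A_7.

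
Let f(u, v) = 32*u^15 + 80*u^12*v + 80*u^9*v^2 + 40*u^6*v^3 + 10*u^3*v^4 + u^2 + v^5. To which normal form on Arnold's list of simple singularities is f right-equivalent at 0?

The Hessian of f at 0 has rank 1. Corank 1: A-series; mu = 4 gives A_4.

A_{4}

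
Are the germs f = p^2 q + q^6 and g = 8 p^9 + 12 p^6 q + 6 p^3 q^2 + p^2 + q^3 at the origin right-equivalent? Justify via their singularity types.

No.

The Hessian of f at 0 is [[0, 0], [0, 0]] with rank 0, so corank 2. A Groebner basis of the Jacobian ideal J(f) in C{p,q} is {p^2/6 + q^5, p^3, p*q}; counting standard monomials gives mu = 7. Corank 2; j^3 = p^2*q has shape L^2 M (L != M), so D-series; mu = 7 gives D_7. The Hessian of g at 0 is [[2, 0], [0, 0]] with rank 1, so corank 1. A Groebner basis of the Jacobian ideal J(g) in C{p,q} is {q^2, p}; counting standard monomials gives mu = 2. Corank 1: A-series; mu = 2 gives A_2. f is D_7 but g is A_2, hence not right-equivalent.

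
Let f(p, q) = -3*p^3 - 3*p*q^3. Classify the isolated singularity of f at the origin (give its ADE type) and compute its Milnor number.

Type E7, Milnor number mu = 7.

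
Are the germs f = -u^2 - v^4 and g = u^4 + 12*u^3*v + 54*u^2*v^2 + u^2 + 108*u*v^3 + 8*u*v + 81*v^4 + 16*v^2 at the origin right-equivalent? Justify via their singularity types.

Yes.

The Hessian of f at 0 has rank 1. Corank 1: A-series; mu = 3 gives A_3. The Hessian of g at 0 has rank 1. Corank 1: A-series; mu = 3 gives A_3. Both have type A_3, hence right-equivalent.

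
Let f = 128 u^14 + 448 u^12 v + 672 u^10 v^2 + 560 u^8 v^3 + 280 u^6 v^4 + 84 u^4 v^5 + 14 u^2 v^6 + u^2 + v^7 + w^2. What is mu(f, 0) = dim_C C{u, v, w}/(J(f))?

6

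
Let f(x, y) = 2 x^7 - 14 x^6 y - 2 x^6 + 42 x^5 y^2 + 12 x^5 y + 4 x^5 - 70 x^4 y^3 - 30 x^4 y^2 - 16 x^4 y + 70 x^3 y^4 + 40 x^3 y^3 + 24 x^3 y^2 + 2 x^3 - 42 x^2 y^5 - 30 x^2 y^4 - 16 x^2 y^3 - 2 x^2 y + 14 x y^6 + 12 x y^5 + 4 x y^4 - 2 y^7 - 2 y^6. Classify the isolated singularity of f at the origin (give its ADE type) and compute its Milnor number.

Type D_{7}, Milnor number mu = 7.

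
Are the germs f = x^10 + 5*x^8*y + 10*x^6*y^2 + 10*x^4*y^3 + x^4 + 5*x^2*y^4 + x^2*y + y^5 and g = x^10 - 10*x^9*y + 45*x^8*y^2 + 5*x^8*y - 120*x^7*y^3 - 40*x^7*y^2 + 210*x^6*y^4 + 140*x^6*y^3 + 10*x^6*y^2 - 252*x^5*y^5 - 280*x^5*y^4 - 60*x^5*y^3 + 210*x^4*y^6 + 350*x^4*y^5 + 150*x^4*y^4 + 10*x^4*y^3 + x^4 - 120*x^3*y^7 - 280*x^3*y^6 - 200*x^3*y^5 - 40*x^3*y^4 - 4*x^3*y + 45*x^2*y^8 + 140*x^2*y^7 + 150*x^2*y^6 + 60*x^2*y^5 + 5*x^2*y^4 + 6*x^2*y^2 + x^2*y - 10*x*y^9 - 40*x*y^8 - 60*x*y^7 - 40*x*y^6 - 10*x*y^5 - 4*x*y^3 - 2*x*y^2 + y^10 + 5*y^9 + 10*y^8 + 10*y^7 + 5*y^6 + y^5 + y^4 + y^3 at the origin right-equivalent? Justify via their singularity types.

Yes.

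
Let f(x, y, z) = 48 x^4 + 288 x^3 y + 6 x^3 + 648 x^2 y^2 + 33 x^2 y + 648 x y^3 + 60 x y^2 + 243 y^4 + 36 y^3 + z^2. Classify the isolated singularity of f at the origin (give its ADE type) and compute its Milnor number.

Type D5, Milnor number mu = 5.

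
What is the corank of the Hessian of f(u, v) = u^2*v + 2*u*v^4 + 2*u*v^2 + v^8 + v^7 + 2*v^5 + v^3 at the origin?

Hessian at 0 has rank 0.

2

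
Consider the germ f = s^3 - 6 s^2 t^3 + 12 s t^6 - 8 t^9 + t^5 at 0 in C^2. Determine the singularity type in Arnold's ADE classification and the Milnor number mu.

Type E_8, Milnor number mu = 8.

The Hessian of f at 0 has rank 0. Corank 2; j^3 = s^3 is a perfect cube, so E-series; the 5-jet and mu = 8 give E_8.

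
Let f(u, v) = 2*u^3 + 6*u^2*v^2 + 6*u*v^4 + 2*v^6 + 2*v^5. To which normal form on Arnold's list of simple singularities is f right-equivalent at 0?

E_8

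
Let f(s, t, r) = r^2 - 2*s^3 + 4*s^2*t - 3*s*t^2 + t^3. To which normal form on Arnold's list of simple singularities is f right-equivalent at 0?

D_4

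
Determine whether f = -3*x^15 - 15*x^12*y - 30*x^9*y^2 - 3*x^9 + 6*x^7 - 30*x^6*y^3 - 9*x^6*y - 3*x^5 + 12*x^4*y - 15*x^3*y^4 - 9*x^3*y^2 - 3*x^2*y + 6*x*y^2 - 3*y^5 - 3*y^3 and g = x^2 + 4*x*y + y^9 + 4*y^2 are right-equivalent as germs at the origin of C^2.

No.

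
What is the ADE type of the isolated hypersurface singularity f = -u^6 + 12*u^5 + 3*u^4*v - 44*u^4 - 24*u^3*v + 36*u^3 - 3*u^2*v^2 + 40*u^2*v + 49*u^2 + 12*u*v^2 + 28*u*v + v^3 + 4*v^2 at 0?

The Hessian of f at 0 has rank 1. Corank 1: A-series; mu = 2 gives A_2.

A_2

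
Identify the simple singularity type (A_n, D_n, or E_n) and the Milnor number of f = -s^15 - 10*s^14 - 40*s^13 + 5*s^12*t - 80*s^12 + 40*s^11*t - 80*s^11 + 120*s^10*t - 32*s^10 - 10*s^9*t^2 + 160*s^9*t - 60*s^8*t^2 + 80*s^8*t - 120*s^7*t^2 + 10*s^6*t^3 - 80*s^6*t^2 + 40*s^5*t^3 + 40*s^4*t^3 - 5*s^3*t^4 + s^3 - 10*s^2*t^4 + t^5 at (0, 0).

Type E_{8}, Milnor number mu = 8.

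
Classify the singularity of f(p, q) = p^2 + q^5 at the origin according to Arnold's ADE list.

A_4

The Hessian of f at 0 is [[2, 0], [0, 0]] with rank 1, so corank 1. A Groebner basis of the Jacobian ideal J(f) in C{p,q} is {q^4, p}; counting standard monomials gives mu = 4. Corank 1: A-series; mu = 4 gives A_4.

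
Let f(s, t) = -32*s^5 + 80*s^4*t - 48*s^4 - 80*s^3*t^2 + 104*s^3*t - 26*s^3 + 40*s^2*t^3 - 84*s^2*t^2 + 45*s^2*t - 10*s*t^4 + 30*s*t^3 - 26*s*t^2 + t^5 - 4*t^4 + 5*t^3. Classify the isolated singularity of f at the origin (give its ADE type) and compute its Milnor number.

Type D_4, Milnor number mu = 4.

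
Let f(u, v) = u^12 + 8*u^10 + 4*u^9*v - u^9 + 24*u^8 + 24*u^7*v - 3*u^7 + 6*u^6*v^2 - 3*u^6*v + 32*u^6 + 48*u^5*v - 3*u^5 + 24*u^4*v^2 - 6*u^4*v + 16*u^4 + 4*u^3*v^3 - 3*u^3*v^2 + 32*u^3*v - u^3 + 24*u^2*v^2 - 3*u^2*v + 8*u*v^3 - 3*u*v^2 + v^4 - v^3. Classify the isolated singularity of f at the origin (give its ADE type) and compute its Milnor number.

Type E_{6}, Milnor number mu = 6.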